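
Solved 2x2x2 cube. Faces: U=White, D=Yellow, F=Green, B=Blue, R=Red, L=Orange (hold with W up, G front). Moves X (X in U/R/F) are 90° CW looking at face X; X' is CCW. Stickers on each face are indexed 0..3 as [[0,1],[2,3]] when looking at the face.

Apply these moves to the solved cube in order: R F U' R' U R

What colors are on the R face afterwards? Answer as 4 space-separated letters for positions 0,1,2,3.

Answer: G B G R

Derivation:
After move 1 (R): R=RRRR U=WGWG F=GYGY D=YBYB B=WBWB
After move 2 (F): F=GGYY U=WGOO R=WRGR D=RRYB L=OYOB
After move 3 (U'): U=GOWO F=OYYY R=GGGR B=WRWB L=WBOB
After move 4 (R'): R=GRGG U=GWWW F=OOYO D=RYYY B=BRRB
After move 5 (U): U=WGWW F=GRYO R=BRGG B=WBRB L=OOOB
After move 6 (R): R=GBGR U=WRWO F=GYYY D=RRYW B=WBGB
Query: R face = GBGR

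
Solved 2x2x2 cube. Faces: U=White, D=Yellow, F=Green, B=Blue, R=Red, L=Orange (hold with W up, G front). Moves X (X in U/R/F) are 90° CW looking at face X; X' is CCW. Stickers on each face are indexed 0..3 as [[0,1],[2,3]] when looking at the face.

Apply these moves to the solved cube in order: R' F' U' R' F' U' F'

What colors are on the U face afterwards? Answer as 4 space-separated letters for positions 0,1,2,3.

After move 1 (R'): R=RRRR U=WBWB F=GWGW D=YGYG B=YBYB
After move 2 (F'): F=WWGG U=WBRR R=GRYR D=OOYG L=OBOW
After move 3 (U'): U=BRWR F=OBGG R=WWYR B=GRYB L=YBOW
After move 4 (R'): R=WRWY U=BYWG F=ORGR D=OBYG B=GROB
After move 5 (F'): F=RROG U=BYWW R=BROY D=BWYG L=YGOW
After move 6 (U'): U=YWBW F=YGOG R=RROY B=BROB L=GROW
After move 7 (F'): F=GGYO U=YWRO R=WRBY D=RWYG L=GWOB
Query: U face = YWRO

Answer: Y W R O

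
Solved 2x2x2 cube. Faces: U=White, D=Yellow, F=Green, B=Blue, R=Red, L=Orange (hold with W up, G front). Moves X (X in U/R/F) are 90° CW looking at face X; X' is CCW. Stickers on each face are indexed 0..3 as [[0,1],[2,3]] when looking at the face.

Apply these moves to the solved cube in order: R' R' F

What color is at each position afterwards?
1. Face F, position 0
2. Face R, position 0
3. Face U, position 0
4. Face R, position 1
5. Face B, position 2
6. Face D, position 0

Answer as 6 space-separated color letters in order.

Answer: G W W R G R

Derivation:
After move 1 (R'): R=RRRR U=WBWB F=GWGW D=YGYG B=YBYB
After move 2 (R'): R=RRRR U=WYWY F=GBGB D=YWYW B=GBGB
After move 3 (F): F=GGBB U=WYOO R=WRYR D=RRYW L=OYOW
Query 1: F[0] = G
Query 2: R[0] = W
Query 3: U[0] = W
Query 4: R[1] = R
Query 5: B[2] = G
Query 6: D[0] = R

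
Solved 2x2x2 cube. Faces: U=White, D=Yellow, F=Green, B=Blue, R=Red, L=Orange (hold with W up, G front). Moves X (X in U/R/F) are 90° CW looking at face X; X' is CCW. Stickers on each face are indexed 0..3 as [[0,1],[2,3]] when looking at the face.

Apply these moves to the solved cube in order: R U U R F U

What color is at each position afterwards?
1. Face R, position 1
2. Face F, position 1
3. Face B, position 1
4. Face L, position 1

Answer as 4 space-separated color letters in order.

Answer: Y O Y W

Derivation:
After move 1 (R): R=RRRR U=WGWG F=GYGY D=YBYB B=WBWB
After move 2 (U): U=WWGG F=RRGY R=WBRR B=OOWB L=GYOO
After move 3 (U): U=GWGW F=WBGY R=OORR B=GYWB L=RROO
After move 4 (R): R=RORO U=GBGY F=WBGB D=YWYG B=WYWB
After move 5 (F): F=GWBB U=GBOR R=GOYO D=RRYG L=RYOW
After move 6 (U): U=OGRB F=GOBB R=WYYO B=RYWB L=GWOW
Query 1: R[1] = Y
Query 2: F[1] = O
Query 3: B[1] = Y
Query 4: L[1] = W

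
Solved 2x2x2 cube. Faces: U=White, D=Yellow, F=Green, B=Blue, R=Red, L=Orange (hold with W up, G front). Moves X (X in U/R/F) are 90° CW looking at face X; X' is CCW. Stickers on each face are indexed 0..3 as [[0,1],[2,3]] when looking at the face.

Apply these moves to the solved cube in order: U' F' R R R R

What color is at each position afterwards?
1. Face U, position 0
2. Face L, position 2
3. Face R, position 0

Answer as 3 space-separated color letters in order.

After move 1 (U'): U=WWWW F=OOGG R=GGRR B=RRBB L=BBOO
After move 2 (F'): F=OGOG U=WWGR R=YGYR D=BOYY L=BWOW
After move 3 (R): R=YYRG U=WGGG F=OOOY D=BBYR B=RRWB
After move 4 (R): R=RYGY U=WOGY F=OBOR D=BWYR B=GRGB
After move 5 (R): R=GRYY U=WBGR F=OWOR D=BGYG B=YROB
After move 6 (R): R=YGYR U=WWGR F=OGOG D=BOYY B=RRBB
Query 1: U[0] = W
Query 2: L[2] = O
Query 3: R[0] = Y

Answer: W O Y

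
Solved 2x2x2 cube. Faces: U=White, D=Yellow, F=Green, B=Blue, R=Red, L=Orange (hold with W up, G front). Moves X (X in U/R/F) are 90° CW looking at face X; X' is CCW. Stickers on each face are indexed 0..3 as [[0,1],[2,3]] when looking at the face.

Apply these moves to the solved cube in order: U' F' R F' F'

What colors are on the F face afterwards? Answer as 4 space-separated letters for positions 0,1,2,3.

Answer: Y O O O

Derivation:
After move 1 (U'): U=WWWW F=OOGG R=GGRR B=RRBB L=BBOO
After move 2 (F'): F=OGOG U=WWGR R=YGYR D=BOYY L=BWOW
After move 3 (R): R=YYRG U=WGGG F=OOOY D=BBYR B=RRWB
After move 4 (F'): F=OYOO U=WGYR R=BYBG D=WWYR L=BGOG
After move 5 (F'): F=YOOO U=WGBB R=WYWG D=GGYR L=BROY
Query: F face = YOOO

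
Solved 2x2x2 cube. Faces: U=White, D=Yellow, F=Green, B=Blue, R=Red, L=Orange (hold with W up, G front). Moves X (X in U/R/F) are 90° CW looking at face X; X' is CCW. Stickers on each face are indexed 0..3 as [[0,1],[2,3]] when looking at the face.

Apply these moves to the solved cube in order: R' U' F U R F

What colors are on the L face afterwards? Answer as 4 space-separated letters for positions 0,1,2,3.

After move 1 (R'): R=RRRR U=WBWB F=GWGW D=YGYG B=YBYB
After move 2 (U'): U=BBWW F=OOGW R=GWRR B=RRYB L=YBOO
After move 3 (F): F=GOWO U=BBOB R=WWWR D=RGYG L=YYOG
After move 4 (U): U=OBBB F=WWWO R=RRWR B=YYYB L=GOOG
After move 5 (R): R=WRRR U=OWBO F=WGWG D=RYYY B=BYBB
After move 6 (F): F=WWGG U=OWGO R=BROR D=RWYY L=GROY
Query: L face = GROY

Answer: G R O Y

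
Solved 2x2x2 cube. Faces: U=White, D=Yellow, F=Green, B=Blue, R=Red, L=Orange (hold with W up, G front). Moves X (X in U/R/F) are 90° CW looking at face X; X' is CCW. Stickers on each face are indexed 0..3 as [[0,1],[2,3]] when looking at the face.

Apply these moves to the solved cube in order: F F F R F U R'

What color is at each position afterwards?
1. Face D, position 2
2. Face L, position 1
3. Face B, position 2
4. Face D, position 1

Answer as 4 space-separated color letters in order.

After move 1 (F): F=GGGG U=WWOO R=WRWR D=RRYY L=OYOY
After move 2 (F): F=GGGG U=WWYY R=OROR D=WWYY L=OROR
After move 3 (F): F=GGGG U=WWRR R=YRYR D=OOYY L=OWOW
After move 4 (R): R=YYRR U=WGRG F=GOGY D=OBYB B=RBWB
After move 5 (F): F=GGYO U=WGWW R=RYGR D=RYYB L=OOOB
After move 6 (U): U=WWWG F=RYYO R=RBGR B=OOWB L=GGOB
After move 7 (R'): R=BRRG U=WWWO F=RWYG D=RYYO B=BOYB
Query 1: D[2] = Y
Query 2: L[1] = G
Query 3: B[2] = Y
Query 4: D[1] = Y

Answer: Y G Y Y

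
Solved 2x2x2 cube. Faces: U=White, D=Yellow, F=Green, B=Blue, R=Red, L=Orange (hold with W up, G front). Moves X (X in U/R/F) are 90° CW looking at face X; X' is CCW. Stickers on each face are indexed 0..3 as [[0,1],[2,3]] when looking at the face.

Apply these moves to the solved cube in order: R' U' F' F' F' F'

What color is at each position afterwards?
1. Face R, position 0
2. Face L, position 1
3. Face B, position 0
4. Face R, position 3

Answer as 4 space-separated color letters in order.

After move 1 (R'): R=RRRR U=WBWB F=GWGW D=YGYG B=YBYB
After move 2 (U'): U=BBWW F=OOGW R=GWRR B=RRYB L=YBOO
After move 3 (F'): F=OWOG U=BBGR R=GWYR D=BOYG L=YWOW
After move 4 (F'): F=WGOO U=BBGY R=OWBR D=WWYG L=YROG
After move 5 (F'): F=GOWO U=BBOB R=WWWR D=RGYG L=YYOG
After move 6 (F'): F=OOGW U=BBWW R=GWRR D=YGYG L=YBOO
Query 1: R[0] = G
Query 2: L[1] = B
Query 3: B[0] = R
Query 4: R[3] = R

Answer: G B R R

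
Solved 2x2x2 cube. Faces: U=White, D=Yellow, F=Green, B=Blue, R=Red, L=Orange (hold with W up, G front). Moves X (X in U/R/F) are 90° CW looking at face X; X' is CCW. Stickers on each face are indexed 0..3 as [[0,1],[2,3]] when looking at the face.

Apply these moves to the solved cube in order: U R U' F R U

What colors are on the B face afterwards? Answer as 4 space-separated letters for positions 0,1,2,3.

Answer: W Y G B

Derivation:
After move 1 (U): U=WWWW F=RRGG R=BBRR B=OOBB L=GGOO
After move 2 (R): R=RBRB U=WRWG F=RYGY D=YBYO B=WOWB
After move 3 (U'): U=RGWW F=GGGY R=RYRB B=RBWB L=WOOO
After move 4 (F): F=GGYG U=RGOO R=WYWB D=RRYO L=WYOB
After move 5 (R): R=WWBY U=RGOG F=GRYO D=RWYR B=OBGB
After move 6 (U): U=ORGG F=WWYO R=OBBY B=WYGB L=GROB
Query: B face = WYGB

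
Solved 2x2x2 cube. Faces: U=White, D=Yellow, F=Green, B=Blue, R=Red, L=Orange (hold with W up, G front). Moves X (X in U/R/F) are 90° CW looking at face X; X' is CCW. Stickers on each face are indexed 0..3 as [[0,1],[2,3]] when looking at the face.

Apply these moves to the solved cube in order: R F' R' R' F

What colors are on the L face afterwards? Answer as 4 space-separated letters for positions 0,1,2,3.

Answer: O O O G

Derivation:
After move 1 (R): R=RRRR U=WGWG F=GYGY D=YBYB B=WBWB
After move 2 (F'): F=YYGG U=WGRR R=BRYR D=OOYB L=OGOW
After move 3 (R'): R=RRBY U=WWRW F=YGGR D=OYYG B=BBOB
After move 4 (R'): R=RYRB U=WORB F=YWGW D=OGYR B=GBYB
After move 5 (F): F=GYWW U=WOWG R=RYBB D=RRYR L=OOOG
Query: L face = OOOG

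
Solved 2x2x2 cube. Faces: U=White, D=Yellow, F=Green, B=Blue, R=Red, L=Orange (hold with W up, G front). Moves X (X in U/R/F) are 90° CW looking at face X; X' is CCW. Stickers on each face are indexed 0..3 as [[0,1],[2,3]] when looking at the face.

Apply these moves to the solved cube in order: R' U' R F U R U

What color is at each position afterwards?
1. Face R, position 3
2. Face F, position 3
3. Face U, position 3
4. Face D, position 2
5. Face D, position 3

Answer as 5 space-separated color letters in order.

After move 1 (R'): R=RRRR U=WBWB F=GWGW D=YGYG B=YBYB
After move 2 (U'): U=BBWW F=OOGW R=GWRR B=RRYB L=YBOO
After move 3 (R): R=RGRW U=BOWW F=OGGG D=YYYR B=WRBB
After move 4 (F): F=GOGG U=BOOB R=WGWW D=RRYR L=YYOY
After move 5 (U): U=OBBO F=WGGG R=WRWW B=YYBB L=GOOY
After move 6 (R): R=WWWR U=OGBG F=WRGR D=RBYY B=OYBB
After move 7 (U): U=BOGG F=WWGR R=OYWR B=GOBB L=WROY
Query 1: R[3] = R
Query 2: F[3] = R
Query 3: U[3] = G
Query 4: D[2] = Y
Query 5: D[3] = Y

Answer: R R G Y Y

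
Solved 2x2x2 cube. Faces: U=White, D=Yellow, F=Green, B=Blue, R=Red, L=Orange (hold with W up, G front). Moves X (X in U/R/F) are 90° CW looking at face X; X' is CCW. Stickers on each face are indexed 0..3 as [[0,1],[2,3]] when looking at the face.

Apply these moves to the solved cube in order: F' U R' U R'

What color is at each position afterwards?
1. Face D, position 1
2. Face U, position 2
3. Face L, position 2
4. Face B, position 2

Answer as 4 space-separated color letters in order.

After move 1 (F'): F=GGGG U=WWRR R=YRYR D=OOYY L=OWOW
After move 2 (U): U=RWRW F=YRGG R=BBYR B=OWBB L=GGOW
After move 3 (R'): R=BRBY U=RBRO F=YWGW D=ORYG B=YWOB
After move 4 (U): U=RROB F=BRGW R=YWBY B=GGOB L=YWOW
After move 5 (R'): R=WYYB U=ROOG F=BRGB D=ORYW B=GGRB
Query 1: D[1] = R
Query 2: U[2] = O
Query 3: L[2] = O
Query 4: B[2] = R

Answer: R O O R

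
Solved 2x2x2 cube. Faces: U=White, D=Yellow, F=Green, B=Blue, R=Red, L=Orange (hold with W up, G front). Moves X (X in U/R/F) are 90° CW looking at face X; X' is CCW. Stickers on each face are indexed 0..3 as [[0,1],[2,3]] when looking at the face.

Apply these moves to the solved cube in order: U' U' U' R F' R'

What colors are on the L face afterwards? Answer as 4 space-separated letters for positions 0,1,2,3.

Answer: G G O W

Derivation:
After move 1 (U'): U=WWWW F=OOGG R=GGRR B=RRBB L=BBOO
After move 2 (U'): U=WWWW F=BBGG R=OORR B=GGBB L=RROO
After move 3 (U'): U=WWWW F=RRGG R=BBRR B=OOBB L=GGOO
After move 4 (R): R=RBRB U=WRWG F=RYGY D=YBYO B=WOWB
After move 5 (F'): F=YYRG U=WRRR R=BBYB D=GOYO L=GGOW
After move 6 (R'): R=BBBY U=WWRW F=YRRR D=GYYG B=OOOB
Query: L face = GGOW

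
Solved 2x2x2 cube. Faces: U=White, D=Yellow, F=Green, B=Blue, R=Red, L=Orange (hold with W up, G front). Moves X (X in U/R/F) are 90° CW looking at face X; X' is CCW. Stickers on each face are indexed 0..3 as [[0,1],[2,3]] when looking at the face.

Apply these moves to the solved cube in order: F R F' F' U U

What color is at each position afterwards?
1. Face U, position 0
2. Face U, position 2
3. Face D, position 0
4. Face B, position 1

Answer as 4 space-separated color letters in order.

After move 1 (F): F=GGGG U=WWOO R=WRWR D=RRYY L=OYOY
After move 2 (R): R=WWRR U=WGOG F=GRGY D=RBYB B=OBWB
After move 3 (F'): F=RYGG U=WGWR R=BWRR D=YYYB L=OGOO
After move 4 (F'): F=YGRG U=WGBR R=YWYR D=GOYB L=OROW
After move 5 (U): U=BWRG F=YWRG R=OBYR B=ORWB L=YGOW
After move 6 (U): U=RBGW F=OBRG R=ORYR B=YGWB L=YWOW
Query 1: U[0] = R
Query 2: U[2] = G
Query 3: D[0] = G
Query 4: B[1] = G

Answer: R G G G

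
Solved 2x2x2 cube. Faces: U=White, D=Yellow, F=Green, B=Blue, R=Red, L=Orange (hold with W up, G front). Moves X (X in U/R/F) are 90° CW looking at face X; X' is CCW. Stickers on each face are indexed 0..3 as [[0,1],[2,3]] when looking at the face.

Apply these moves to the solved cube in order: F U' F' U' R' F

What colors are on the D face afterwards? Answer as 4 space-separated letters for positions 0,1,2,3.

After move 1 (F): F=GGGG U=WWOO R=WRWR D=RRYY L=OYOY
After move 2 (U'): U=WOWO F=OYGG R=GGWR B=WRBB L=BBOY
After move 3 (F'): F=YGOG U=WOGW R=RGRR D=BYYY L=BOOW
After move 4 (U'): U=OWWG F=BOOG R=YGRR B=RGBB L=WROW
After move 5 (R'): R=GRYR U=OBWR F=BWOG D=BOYG B=YGYB
After move 6 (F): F=OBGW U=OBWR R=WRRR D=YGYG L=WBOO
Query: D face = YGYG

Answer: Y G Y G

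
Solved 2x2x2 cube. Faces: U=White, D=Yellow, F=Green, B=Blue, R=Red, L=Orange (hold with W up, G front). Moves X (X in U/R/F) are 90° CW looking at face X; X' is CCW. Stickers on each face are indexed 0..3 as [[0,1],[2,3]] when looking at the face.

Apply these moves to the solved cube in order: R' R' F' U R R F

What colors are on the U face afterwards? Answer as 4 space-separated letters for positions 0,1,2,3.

Answer: R O W B

Derivation:
After move 1 (R'): R=RRRR U=WBWB F=GWGW D=YGYG B=YBYB
After move 2 (R'): R=RRRR U=WYWY F=GBGB D=YWYW B=GBGB
After move 3 (F'): F=BBGG U=WYRR R=WRYR D=OOYW L=OYOW
After move 4 (U): U=RWRY F=WRGG R=GBYR B=OYGB L=BBOW
After move 5 (R): R=YGRB U=RRRG F=WOGW D=OGYO B=YYWB
After move 6 (R): R=RYBG U=RORW F=WGGO D=OWYY B=GYRB
After move 7 (F): F=GWOG U=ROWB R=RYWG D=BRYY L=BOOW
Query: U face = ROWB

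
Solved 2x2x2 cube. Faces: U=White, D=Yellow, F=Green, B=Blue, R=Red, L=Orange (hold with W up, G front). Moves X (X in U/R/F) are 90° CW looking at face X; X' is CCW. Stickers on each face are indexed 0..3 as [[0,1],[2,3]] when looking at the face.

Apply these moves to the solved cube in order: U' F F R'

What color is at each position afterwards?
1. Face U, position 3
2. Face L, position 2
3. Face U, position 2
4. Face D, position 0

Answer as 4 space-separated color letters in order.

Answer: R O Y W

Derivation:
After move 1 (U'): U=WWWW F=OOGG R=GGRR B=RRBB L=BBOO
After move 2 (F): F=GOGO U=WWOB R=WGWR D=RGYY L=BYOY
After move 3 (F): F=GGOO U=WWYY R=OGBR D=WWYY L=BROG
After move 4 (R'): R=GROB U=WBYR F=GWOY D=WGYO B=YRWB
Query 1: U[3] = R
Query 2: L[2] = O
Query 3: U[2] = Y
Query 4: D[0] = W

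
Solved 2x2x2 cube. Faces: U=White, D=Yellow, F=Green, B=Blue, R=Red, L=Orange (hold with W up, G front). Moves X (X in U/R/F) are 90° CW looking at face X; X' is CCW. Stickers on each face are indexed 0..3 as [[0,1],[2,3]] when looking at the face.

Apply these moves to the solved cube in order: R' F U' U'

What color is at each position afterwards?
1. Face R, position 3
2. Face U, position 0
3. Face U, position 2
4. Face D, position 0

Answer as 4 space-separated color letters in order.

After move 1 (R'): R=RRRR U=WBWB F=GWGW D=YGYG B=YBYB
After move 2 (F): F=GGWW U=WBOO R=WRBR D=RRYG L=OYOG
After move 3 (U'): U=BOWO F=OYWW R=GGBR B=WRYB L=YBOG
After move 4 (U'): U=OOBW F=YBWW R=OYBR B=GGYB L=WROG
Query 1: R[3] = R
Query 2: U[0] = O
Query 3: U[2] = B
Query 4: D[0] = R

Answer: R O B R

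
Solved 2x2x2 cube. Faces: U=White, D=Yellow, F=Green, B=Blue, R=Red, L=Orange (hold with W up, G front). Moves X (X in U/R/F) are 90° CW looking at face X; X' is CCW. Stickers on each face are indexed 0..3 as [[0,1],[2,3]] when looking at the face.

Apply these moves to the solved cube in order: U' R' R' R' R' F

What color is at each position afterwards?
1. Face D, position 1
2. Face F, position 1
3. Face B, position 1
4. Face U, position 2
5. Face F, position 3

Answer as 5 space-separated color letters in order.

Answer: G O R O O

Derivation:
After move 1 (U'): U=WWWW F=OOGG R=GGRR B=RRBB L=BBOO
After move 2 (R'): R=GRGR U=WBWR F=OWGW D=YOYG B=YRYB
After move 3 (R'): R=RRGG U=WYWY F=OBGR D=YWYW B=GROB
After move 4 (R'): R=RGRG U=WOWG F=OYGY D=YBYR B=WRWB
After move 5 (R'): R=GGRR U=WWWW F=OOGG D=YYYY B=RRBB
After move 6 (F): F=GOGO U=WWOB R=WGWR D=RGYY L=BYOY
Query 1: D[1] = G
Query 2: F[1] = O
Query 3: B[1] = R
Query 4: U[2] = O
Query 5: F[3] = O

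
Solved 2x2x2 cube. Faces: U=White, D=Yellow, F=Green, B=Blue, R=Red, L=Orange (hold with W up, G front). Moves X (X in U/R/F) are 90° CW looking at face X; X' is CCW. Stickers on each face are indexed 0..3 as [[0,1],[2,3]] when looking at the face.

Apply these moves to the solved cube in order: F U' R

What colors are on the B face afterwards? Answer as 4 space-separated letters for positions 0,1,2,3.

After move 1 (F): F=GGGG U=WWOO R=WRWR D=RRYY L=OYOY
After move 2 (U'): U=WOWO F=OYGG R=GGWR B=WRBB L=BBOY
After move 3 (R): R=WGRG U=WYWG F=ORGY D=RBYW B=OROB
Query: B face = OROB

Answer: O R O B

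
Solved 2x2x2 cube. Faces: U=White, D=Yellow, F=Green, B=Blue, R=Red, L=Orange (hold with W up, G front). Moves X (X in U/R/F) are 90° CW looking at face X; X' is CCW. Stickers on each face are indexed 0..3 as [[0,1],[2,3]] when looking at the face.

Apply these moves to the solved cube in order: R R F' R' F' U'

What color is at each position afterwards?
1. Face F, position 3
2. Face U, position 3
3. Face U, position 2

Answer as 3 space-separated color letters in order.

Answer: G R W

Derivation:
After move 1 (R): R=RRRR U=WGWG F=GYGY D=YBYB B=WBWB
After move 2 (R): R=RRRR U=WYWY F=GBGB D=YWYW B=GBGB
After move 3 (F'): F=BBGG U=WYRR R=WRYR D=OOYW L=OYOW
After move 4 (R'): R=RRWY U=WGRG F=BYGR D=OBYG B=WBOB
After move 5 (F'): F=YRBG U=WGRW R=BROY D=YWYG L=OGOR
After move 6 (U'): U=GWWR F=OGBG R=YROY B=BROB L=WBOR
Query 1: F[3] = G
Query 2: U[3] = R
Query 3: U[2] = W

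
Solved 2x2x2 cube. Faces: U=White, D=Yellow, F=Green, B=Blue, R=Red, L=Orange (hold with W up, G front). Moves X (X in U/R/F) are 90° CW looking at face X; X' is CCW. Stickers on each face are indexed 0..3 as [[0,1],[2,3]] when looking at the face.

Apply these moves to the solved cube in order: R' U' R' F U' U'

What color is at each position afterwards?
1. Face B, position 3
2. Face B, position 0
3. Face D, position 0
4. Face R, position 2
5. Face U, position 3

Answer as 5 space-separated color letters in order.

After move 1 (R'): R=RRRR U=WBWB F=GWGW D=YGYG B=YBYB
After move 2 (U'): U=BBWW F=OOGW R=GWRR B=RRYB L=YBOO
After move 3 (R'): R=WRGR U=BYWR F=OBGW D=YOYW B=GRGB
After move 4 (F): F=GOWB U=BYOB R=WRRR D=GWYW L=YYOO
After move 5 (U'): U=YBBO F=YYWB R=GORR B=WRGB L=GROO
After move 6 (U'): U=BOYB F=GRWB R=YYRR B=GOGB L=WROO
Query 1: B[3] = B
Query 2: B[0] = G
Query 3: D[0] = G
Query 4: R[2] = R
Query 5: U[3] = B

Answer: B G G R B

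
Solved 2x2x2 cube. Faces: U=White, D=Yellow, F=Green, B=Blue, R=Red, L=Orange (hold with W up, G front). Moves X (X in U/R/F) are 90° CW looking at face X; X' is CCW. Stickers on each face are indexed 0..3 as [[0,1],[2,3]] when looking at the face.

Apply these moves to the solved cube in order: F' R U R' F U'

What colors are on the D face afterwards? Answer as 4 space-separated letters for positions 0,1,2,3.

After move 1 (F'): F=GGGG U=WWRR R=YRYR D=OOYY L=OWOW
After move 2 (R): R=YYRR U=WGRG F=GOGY D=OBYB B=RBWB
After move 3 (U): U=RWGG F=YYGY R=RBRR B=OWWB L=GOOW
After move 4 (R'): R=BRRR U=RWGO F=YWGG D=OYYY B=BWBB
After move 5 (F): F=GYGW U=RWWO R=GROR D=RBYY L=GOOY
After move 6 (U'): U=WORW F=GOGW R=GYOR B=GRBB L=BWOY
Query: D face = RBYY

Answer: R B Y Y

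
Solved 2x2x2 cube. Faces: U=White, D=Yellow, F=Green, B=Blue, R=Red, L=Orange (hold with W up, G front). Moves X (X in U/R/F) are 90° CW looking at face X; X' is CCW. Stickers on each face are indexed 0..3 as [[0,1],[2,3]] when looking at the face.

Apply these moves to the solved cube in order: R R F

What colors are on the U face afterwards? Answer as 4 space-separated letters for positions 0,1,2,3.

After move 1 (R): R=RRRR U=WGWG F=GYGY D=YBYB B=WBWB
After move 2 (R): R=RRRR U=WYWY F=GBGB D=YWYW B=GBGB
After move 3 (F): F=GGBB U=WYOO R=WRYR D=RRYW L=OYOW
Query: U face = WYOO

Answer: W Y O O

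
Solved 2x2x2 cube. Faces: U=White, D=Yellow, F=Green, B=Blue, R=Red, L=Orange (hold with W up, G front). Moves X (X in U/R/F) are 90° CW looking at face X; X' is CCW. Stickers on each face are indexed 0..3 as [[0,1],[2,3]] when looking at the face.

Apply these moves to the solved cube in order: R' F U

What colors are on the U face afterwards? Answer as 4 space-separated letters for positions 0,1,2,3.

Answer: O W O B

Derivation:
After move 1 (R'): R=RRRR U=WBWB F=GWGW D=YGYG B=YBYB
After move 2 (F): F=GGWW U=WBOO R=WRBR D=RRYG L=OYOG
After move 3 (U): U=OWOB F=WRWW R=YBBR B=OYYB L=GGOG
Query: U face = OWOB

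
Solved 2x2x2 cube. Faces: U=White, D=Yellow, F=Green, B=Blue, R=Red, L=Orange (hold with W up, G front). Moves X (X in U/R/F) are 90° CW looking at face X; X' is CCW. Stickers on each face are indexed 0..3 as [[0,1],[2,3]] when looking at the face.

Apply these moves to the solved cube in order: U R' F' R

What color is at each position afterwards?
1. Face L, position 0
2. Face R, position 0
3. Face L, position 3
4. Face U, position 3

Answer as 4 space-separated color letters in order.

Answer: G Y W G

Derivation:
After move 1 (U): U=WWWW F=RRGG R=BBRR B=OOBB L=GGOO
After move 2 (R'): R=BRBR U=WBWO F=RWGW D=YRYG B=YOYB
After move 3 (F'): F=WWRG U=WBBB R=RRYR D=GOYG L=GOOW
After move 4 (R): R=YRRR U=WWBG F=WORG D=GYYY B=BOBB
Query 1: L[0] = G
Query 2: R[0] = Y
Query 3: L[3] = W
Query 4: U[3] = G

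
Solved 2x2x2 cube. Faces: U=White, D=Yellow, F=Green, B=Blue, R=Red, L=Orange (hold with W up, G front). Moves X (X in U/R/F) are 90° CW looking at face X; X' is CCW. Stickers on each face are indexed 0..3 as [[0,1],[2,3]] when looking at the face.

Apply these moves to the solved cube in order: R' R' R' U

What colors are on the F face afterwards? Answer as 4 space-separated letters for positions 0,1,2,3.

Answer: R R G Y

Derivation:
After move 1 (R'): R=RRRR U=WBWB F=GWGW D=YGYG B=YBYB
After move 2 (R'): R=RRRR U=WYWY F=GBGB D=YWYW B=GBGB
After move 3 (R'): R=RRRR U=WGWG F=GYGY D=YBYB B=WBWB
After move 4 (U): U=WWGG F=RRGY R=WBRR B=OOWB L=GYOO
Query: F face = RRGY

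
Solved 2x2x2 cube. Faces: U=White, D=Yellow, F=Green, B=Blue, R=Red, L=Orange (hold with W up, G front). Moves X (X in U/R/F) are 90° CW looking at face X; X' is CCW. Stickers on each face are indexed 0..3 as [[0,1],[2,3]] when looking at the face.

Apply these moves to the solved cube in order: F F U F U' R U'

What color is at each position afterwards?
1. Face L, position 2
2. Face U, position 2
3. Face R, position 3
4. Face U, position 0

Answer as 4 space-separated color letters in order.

Answer: O W O W

Derivation:
After move 1 (F): F=GGGG U=WWOO R=WRWR D=RRYY L=OYOY
After move 2 (F): F=GGGG U=WWYY R=OROR D=WWYY L=OROR
After move 3 (U): U=YWYW F=ORGG R=BBOR B=ORBB L=GGOR
After move 4 (F): F=GOGR U=YWRG R=YBWR D=OBYY L=GWOW
After move 5 (U'): U=WGYR F=GWGR R=GOWR B=YBBB L=OROW
After move 6 (R): R=WGRO U=WWYR F=GBGY D=OBYY B=RBGB
After move 7 (U'): U=WRWY F=ORGY R=GBRO B=WGGB L=RBOW
Query 1: L[2] = O
Query 2: U[2] = W
Query 3: R[3] = O
Query 4: U[0] = W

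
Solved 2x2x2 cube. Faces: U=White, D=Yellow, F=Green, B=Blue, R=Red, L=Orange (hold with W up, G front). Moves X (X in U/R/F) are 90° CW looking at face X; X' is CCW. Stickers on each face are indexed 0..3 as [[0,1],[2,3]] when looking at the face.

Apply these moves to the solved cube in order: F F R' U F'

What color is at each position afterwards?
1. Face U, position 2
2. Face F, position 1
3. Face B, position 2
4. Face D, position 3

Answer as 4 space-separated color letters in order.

After move 1 (F): F=GGGG U=WWOO R=WRWR D=RRYY L=OYOY
After move 2 (F): F=GGGG U=WWYY R=OROR D=WWYY L=OROR
After move 3 (R'): R=RROO U=WBYB F=GWGY D=WGYG B=YBWB
After move 4 (U): U=YWBB F=RRGY R=YBOO B=ORWB L=GWOR
After move 5 (F'): F=RYRG U=YWYO R=GBWO D=WRYG L=GBOB
Query 1: U[2] = Y
Query 2: F[1] = Y
Query 3: B[2] = W
Query 4: D[3] = G

Answer: Y Y W G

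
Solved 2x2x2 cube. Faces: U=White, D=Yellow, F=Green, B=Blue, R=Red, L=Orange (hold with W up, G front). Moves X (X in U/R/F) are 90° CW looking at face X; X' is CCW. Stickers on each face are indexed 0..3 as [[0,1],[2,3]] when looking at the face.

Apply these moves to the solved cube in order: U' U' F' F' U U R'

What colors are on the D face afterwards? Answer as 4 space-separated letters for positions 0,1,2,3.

After move 1 (U'): U=WWWW F=OOGG R=GGRR B=RRBB L=BBOO
After move 2 (U'): U=WWWW F=BBGG R=OORR B=GGBB L=RROO
After move 3 (F'): F=BGBG U=WWOR R=YOYR D=ROYY L=RWOW
After move 4 (F'): F=GGBB U=WWYY R=OORR D=WWYY L=RROO
After move 5 (U): U=YWYW F=OOBB R=GGRR B=RRBB L=GGOO
After move 6 (U): U=YYWW F=GGBB R=RRRR B=GGBB L=OOOO
After move 7 (R'): R=RRRR U=YBWG F=GYBW D=WGYB B=YGWB
Query: D face = WGYB

Answer: W G Y B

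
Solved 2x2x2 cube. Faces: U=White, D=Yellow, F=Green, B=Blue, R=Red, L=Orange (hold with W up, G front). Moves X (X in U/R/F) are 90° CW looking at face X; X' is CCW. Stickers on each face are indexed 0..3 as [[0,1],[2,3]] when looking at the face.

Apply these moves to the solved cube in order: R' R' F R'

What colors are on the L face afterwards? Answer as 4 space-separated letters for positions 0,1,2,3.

Answer: O Y O W

Derivation:
After move 1 (R'): R=RRRR U=WBWB F=GWGW D=YGYG B=YBYB
After move 2 (R'): R=RRRR U=WYWY F=GBGB D=YWYW B=GBGB
After move 3 (F): F=GGBB U=WYOO R=WRYR D=RRYW L=OYOW
After move 4 (R'): R=RRWY U=WGOG F=GYBO D=RGYB B=WBRB
Query: L face = OYOW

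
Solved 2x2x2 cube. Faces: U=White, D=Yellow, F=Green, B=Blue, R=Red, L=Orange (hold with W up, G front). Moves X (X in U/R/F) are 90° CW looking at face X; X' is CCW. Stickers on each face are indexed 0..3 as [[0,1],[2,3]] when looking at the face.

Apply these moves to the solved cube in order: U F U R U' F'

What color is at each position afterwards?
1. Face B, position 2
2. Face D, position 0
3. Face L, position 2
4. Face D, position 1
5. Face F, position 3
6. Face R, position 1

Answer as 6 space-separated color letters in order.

Answer: W Y O Y G B

Derivation:
After move 1 (U): U=WWWW F=RRGG R=BBRR B=OOBB L=GGOO
After move 2 (F): F=GRGR U=WWOG R=WBWR D=RBYY L=GYOY
After move 3 (U): U=OWGW F=WBGR R=OOWR B=GYBB L=GROY
After move 4 (R): R=WORO U=OBGR F=WBGY D=RBYG B=WYWB
After move 5 (U'): U=BROG F=GRGY R=WBRO B=WOWB L=WYOY
After move 6 (F'): F=RYGG U=BRWR R=BBRO D=YYYG L=WGOO
Query 1: B[2] = W
Query 2: D[0] = Y
Query 3: L[2] = O
Query 4: D[1] = Y
Query 5: F[3] = G
Query 6: R[1] = B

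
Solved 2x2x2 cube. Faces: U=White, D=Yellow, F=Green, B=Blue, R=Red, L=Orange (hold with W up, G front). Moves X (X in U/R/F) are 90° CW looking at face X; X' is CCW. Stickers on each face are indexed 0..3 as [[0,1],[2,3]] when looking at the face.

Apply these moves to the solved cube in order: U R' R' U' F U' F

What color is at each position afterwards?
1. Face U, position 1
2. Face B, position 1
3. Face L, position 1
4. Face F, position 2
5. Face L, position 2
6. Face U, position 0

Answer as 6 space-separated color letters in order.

Answer: O B B G O Y

Derivation:
After move 1 (U): U=WWWW F=RRGG R=BBRR B=OOBB L=GGOO
After move 2 (R'): R=BRBR U=WBWO F=RWGW D=YRYG B=YOYB
After move 3 (R'): R=RRBB U=WYWY F=RBGO D=YWYW B=GORB
After move 4 (U'): U=YYWW F=GGGO R=RBBB B=RRRB L=GOOO
After move 5 (F): F=GGOG U=YYOO R=WBWB D=BRYW L=GYOW
After move 6 (U'): U=YOYO F=GYOG R=GGWB B=WBRB L=RROW
After move 7 (F): F=OGGY U=YOWR R=YGOB D=WGYW L=RBOR
Query 1: U[1] = O
Query 2: B[1] = B
Query 3: L[1] = B
Query 4: F[2] = G
Query 5: L[2] = O
Query 6: U[0] = Y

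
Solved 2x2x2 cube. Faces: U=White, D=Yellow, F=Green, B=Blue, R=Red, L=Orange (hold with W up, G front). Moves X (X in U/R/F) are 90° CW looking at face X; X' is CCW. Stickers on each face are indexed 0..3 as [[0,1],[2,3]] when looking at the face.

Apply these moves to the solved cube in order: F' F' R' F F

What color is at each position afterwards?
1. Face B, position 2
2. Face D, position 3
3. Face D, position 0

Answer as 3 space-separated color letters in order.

Answer: W G B

Derivation:
After move 1 (F'): F=GGGG U=WWRR R=YRYR D=OOYY L=OWOW
After move 2 (F'): F=GGGG U=WWYY R=OROR D=WWYY L=OROR
After move 3 (R'): R=RROO U=WBYB F=GWGY D=WGYG B=YBWB
After move 4 (F): F=GGYW U=WBRR R=YRBO D=ORYG L=OWOG
After move 5 (F): F=YGWG U=WBGW R=RRRO D=BYYG L=OOOR
Query 1: B[2] = W
Query 2: D[3] = G
Query 3: D[0] = B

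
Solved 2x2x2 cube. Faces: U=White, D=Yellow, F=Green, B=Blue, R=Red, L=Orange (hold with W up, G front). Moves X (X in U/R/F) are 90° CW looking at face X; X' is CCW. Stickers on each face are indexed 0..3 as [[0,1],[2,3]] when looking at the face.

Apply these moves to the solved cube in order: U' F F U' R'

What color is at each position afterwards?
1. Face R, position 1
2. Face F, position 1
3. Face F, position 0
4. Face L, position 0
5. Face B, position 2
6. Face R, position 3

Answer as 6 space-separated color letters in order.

After move 1 (U'): U=WWWW F=OOGG R=GGRR B=RRBB L=BBOO
After move 2 (F): F=GOGO U=WWOB R=WGWR D=RGYY L=BYOY
After move 3 (F): F=GGOO U=WWYY R=OGBR D=WWYY L=BROG
After move 4 (U'): U=WYWY F=BROO R=GGBR B=OGBB L=RROG
After move 5 (R'): R=GRGB U=WBWO F=BYOY D=WRYO B=YGWB
Query 1: R[1] = R
Query 2: F[1] = Y
Query 3: F[0] = B
Query 4: L[0] = R
Query 5: B[2] = W
Query 6: R[3] = B

Answer: R Y B R W B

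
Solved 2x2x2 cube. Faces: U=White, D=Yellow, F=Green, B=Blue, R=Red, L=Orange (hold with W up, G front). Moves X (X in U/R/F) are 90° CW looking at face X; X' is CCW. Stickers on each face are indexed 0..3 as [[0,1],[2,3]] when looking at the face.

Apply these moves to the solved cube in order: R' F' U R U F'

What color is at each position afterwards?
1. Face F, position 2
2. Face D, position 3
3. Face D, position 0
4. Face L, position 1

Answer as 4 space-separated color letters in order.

After move 1 (R'): R=RRRR U=WBWB F=GWGW D=YGYG B=YBYB
After move 2 (F'): F=WWGG U=WBRR R=GRYR D=OOYG L=OBOW
After move 3 (U): U=RWRB F=GRGG R=YBYR B=OBYB L=WWOW
After move 4 (R): R=YYRB U=RRRG F=GOGG D=OYYO B=BBWB
After move 5 (U): U=RRGR F=YYGG R=BBRB B=WWWB L=GOOW
After move 6 (F'): F=YGYG U=RRBR R=YBOB D=OWYO L=GROG
Query 1: F[2] = Y
Query 2: D[3] = O
Query 3: D[0] = O
Query 4: L[1] = R

Answer: Y O O R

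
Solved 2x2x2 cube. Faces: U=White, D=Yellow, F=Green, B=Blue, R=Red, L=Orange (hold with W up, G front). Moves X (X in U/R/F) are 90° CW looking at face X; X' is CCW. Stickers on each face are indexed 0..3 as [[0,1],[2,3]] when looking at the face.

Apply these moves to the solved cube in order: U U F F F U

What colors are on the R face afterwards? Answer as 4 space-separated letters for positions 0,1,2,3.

After move 1 (U): U=WWWW F=RRGG R=BBRR B=OOBB L=GGOO
After move 2 (U): U=WWWW F=BBGG R=OORR B=GGBB L=RROO
After move 3 (F): F=GBGB U=WWOR R=WOWR D=ROYY L=RYOY
After move 4 (F): F=GGBB U=WWYY R=OORR D=WWYY L=RROO
After move 5 (F): F=BGBG U=WWOR R=YOYR D=ROYY L=RWOW
After move 6 (U): U=OWRW F=YOBG R=GGYR B=RWBB L=BGOW
Query: R face = GGYR

Answer: G G Y R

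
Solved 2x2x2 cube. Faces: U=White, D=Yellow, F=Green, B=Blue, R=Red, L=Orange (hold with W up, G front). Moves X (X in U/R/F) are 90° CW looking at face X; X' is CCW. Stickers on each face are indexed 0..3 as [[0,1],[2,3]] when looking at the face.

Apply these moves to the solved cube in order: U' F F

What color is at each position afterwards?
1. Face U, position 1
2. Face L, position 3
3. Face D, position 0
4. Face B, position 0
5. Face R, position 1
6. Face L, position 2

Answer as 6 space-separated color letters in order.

After move 1 (U'): U=WWWW F=OOGG R=GGRR B=RRBB L=BBOO
After move 2 (F): F=GOGO U=WWOB R=WGWR D=RGYY L=BYOY
After move 3 (F): F=GGOO U=WWYY R=OGBR D=WWYY L=BROG
Query 1: U[1] = W
Query 2: L[3] = G
Query 3: D[0] = W
Query 4: B[0] = R
Query 5: R[1] = G
Query 6: L[2] = O

Answer: W G W R G O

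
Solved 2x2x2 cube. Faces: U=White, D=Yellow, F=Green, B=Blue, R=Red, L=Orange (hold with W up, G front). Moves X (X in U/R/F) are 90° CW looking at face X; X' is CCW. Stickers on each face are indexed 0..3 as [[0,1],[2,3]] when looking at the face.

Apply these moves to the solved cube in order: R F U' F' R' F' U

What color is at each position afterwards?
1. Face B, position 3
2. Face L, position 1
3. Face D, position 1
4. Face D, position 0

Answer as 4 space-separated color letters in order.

Answer: B G W O

Derivation:
After move 1 (R): R=RRRR U=WGWG F=GYGY D=YBYB B=WBWB
After move 2 (F): F=GGYY U=WGOO R=WRGR D=RRYB L=OYOB
After move 3 (U'): U=GOWO F=OYYY R=GGGR B=WRWB L=WBOB
After move 4 (F'): F=YYOY U=GOGG R=RGRR D=BBYB L=WOOW
After move 5 (R'): R=GRRR U=GWGW F=YOOG D=BYYY B=BRBB
After move 6 (F'): F=OGYO U=GWGR R=YRBR D=OWYY L=WWOG
After move 7 (U): U=GGRW F=YRYO R=BRBR B=WWBB L=OGOG
Query 1: B[3] = B
Query 2: L[1] = G
Query 3: D[1] = W
Query 4: D[0] = O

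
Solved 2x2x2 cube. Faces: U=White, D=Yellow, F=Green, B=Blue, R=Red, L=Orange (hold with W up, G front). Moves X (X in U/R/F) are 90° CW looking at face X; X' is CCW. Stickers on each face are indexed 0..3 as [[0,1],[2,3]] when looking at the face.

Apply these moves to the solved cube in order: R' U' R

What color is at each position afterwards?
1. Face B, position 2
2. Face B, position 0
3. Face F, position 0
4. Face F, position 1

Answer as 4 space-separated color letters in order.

Answer: B W O G

Derivation:
After move 1 (R'): R=RRRR U=WBWB F=GWGW D=YGYG B=YBYB
After move 2 (U'): U=BBWW F=OOGW R=GWRR B=RRYB L=YBOO
After move 3 (R): R=RGRW U=BOWW F=OGGG D=YYYR B=WRBB
Query 1: B[2] = B
Query 2: B[0] = W
Query 3: F[0] = O
Query 4: F[1] = G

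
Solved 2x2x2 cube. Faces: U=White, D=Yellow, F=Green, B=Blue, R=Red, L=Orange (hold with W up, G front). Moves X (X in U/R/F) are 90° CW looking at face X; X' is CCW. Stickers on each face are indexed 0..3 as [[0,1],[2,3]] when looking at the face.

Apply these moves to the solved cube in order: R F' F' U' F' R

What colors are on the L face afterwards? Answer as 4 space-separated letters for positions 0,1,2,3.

After move 1 (R): R=RRRR U=WGWG F=GYGY D=YBYB B=WBWB
After move 2 (F'): F=YYGG U=WGRR R=BRYR D=OOYB L=OGOW
After move 3 (F'): F=YGYG U=WGBY R=OROR D=GWYB L=OROR
After move 4 (U'): U=GYWB F=ORYG R=YGOR B=ORWB L=WBOR
After move 5 (F'): F=RGOY U=GYYO R=WGGR D=BRYB L=WBOW
After move 6 (R): R=GWRG U=GGYY F=RROB D=BWYO B=ORYB
Query: L face = WBOW

Answer: W B O W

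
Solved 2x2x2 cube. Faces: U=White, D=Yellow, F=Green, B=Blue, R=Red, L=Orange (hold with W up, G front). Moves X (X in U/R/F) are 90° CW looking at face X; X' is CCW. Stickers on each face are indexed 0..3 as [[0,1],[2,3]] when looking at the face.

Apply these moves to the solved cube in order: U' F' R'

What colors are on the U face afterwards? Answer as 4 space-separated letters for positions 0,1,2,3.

Answer: W B G R

Derivation:
After move 1 (U'): U=WWWW F=OOGG R=GGRR B=RRBB L=BBOO
After move 2 (F'): F=OGOG U=WWGR R=YGYR D=BOYY L=BWOW
After move 3 (R'): R=GRYY U=WBGR F=OWOR D=BGYG B=YROB
Query: U face = WBGR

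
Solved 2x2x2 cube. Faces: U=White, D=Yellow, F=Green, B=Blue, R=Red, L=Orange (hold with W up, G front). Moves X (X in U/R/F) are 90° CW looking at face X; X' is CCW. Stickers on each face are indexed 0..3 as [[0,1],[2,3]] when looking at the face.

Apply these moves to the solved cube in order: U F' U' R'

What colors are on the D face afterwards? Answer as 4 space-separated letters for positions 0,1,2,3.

Answer: G W Y G

Derivation:
After move 1 (U): U=WWWW F=RRGG R=BBRR B=OOBB L=GGOO
After move 2 (F'): F=RGRG U=WWBR R=YBYR D=GOYY L=GWOW
After move 3 (U'): U=WRWB F=GWRG R=RGYR B=YBBB L=OOOW
After move 4 (R'): R=GRRY U=WBWY F=GRRB D=GWYG B=YBOB
Query: D face = GWYG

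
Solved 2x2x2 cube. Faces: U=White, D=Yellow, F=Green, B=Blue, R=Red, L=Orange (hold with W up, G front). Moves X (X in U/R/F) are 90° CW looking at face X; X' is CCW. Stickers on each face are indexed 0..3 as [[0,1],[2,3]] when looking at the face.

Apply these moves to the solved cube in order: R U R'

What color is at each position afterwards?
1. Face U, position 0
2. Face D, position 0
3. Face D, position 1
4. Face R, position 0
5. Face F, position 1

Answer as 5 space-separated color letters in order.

Answer: W Y R B W

Derivation:
After move 1 (R): R=RRRR U=WGWG F=GYGY D=YBYB B=WBWB
After move 2 (U): U=WWGG F=RRGY R=WBRR B=OOWB L=GYOO
After move 3 (R'): R=BRWR U=WWGO F=RWGG D=YRYY B=BOBB
Query 1: U[0] = W
Query 2: D[0] = Y
Query 3: D[1] = R
Query 4: R[0] = B
Query 5: F[1] = W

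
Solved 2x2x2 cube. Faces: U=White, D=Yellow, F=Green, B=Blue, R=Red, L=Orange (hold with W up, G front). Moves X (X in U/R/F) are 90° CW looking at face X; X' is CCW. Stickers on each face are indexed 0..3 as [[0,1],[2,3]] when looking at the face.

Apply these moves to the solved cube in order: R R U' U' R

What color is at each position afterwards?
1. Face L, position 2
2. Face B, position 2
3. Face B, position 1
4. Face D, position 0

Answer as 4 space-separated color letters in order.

Answer: O W B Y

Derivation:
After move 1 (R): R=RRRR U=WGWG F=GYGY D=YBYB B=WBWB
After move 2 (R): R=RRRR U=WYWY F=GBGB D=YWYW B=GBGB
After move 3 (U'): U=YYWW F=OOGB R=GBRR B=RRGB L=GBOO
After move 4 (U'): U=YWYW F=GBGB R=OORR B=GBGB L=RROO
After move 5 (R): R=RORO U=YBYB F=GWGW D=YGYG B=WBWB
Query 1: L[2] = O
Query 2: B[2] = W
Query 3: B[1] = B
Query 4: D[0] = Y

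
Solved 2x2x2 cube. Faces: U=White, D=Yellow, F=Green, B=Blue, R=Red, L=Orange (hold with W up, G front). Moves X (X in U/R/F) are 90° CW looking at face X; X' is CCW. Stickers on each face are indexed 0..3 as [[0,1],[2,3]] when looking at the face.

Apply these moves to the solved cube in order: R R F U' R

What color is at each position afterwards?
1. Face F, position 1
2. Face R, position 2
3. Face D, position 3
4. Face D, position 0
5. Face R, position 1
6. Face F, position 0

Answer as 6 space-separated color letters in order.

After move 1 (R): R=RRRR U=WGWG F=GYGY D=YBYB B=WBWB
After move 2 (R): R=RRRR U=WYWY F=GBGB D=YWYW B=GBGB
After move 3 (F): F=GGBB U=WYOO R=WRYR D=RRYW L=OYOW
After move 4 (U'): U=YOWO F=OYBB R=GGYR B=WRGB L=GBOW
After move 5 (R): R=YGRG U=YYWB F=ORBW D=RGYW B=OROB
Query 1: F[1] = R
Query 2: R[2] = R
Query 3: D[3] = W
Query 4: D[0] = R
Query 5: R[1] = G
Query 6: F[0] = O

Answer: R R W R G O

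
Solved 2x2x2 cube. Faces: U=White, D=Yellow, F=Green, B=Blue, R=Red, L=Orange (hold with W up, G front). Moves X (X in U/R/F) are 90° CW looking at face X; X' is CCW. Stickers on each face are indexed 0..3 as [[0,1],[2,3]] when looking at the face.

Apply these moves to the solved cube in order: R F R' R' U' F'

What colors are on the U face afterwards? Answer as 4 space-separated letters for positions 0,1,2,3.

Answer: R B G R

Derivation:
After move 1 (R): R=RRRR U=WGWG F=GYGY D=YBYB B=WBWB
After move 2 (F): F=GGYY U=WGOO R=WRGR D=RRYB L=OYOB
After move 3 (R'): R=RRWG U=WWOW F=GGYO D=RGYY B=BBRB
After move 4 (R'): R=RGRW U=WROB F=GWYW D=RGYO B=YBGB
After move 5 (U'): U=RBWO F=OYYW R=GWRW B=RGGB L=YBOB
After move 6 (F'): F=YWOY U=RBGR R=GWRW D=BBYO L=YOOW
Query: U face = RBGR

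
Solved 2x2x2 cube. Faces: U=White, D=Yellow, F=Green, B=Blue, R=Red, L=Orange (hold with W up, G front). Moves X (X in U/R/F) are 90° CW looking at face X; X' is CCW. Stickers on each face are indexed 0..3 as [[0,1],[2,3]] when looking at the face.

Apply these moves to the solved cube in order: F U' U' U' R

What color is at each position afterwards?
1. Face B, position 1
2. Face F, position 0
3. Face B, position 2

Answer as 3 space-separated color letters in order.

Answer: Y W W

Derivation:
After move 1 (F): F=GGGG U=WWOO R=WRWR D=RRYY L=OYOY
After move 2 (U'): U=WOWO F=OYGG R=GGWR B=WRBB L=BBOY
After move 3 (U'): U=OOWW F=BBGG R=OYWR B=GGBB L=WROY
After move 4 (U'): U=OWOW F=WRGG R=BBWR B=OYBB L=GGOY
After move 5 (R): R=WBRB U=OROG F=WRGY D=RBYO B=WYWB
Query 1: B[1] = Y
Query 2: F[0] = W
Query 3: B[2] = W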